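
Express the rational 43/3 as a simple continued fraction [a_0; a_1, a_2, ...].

[14; 3]

Run the Euclidean algorithm on 43 and 3; the successive quotients are the partial quotients a_0, a_1, ... (each step inverts the fractional part left over by the previous one):
  43 = 14*3 + 1, so a_0 = 14.
  3 = 3*1 + 0, so a_1 = 3.
The remainder reaches 0 after 2 divisions, so the expansion has 2 partial quotients, read off in order.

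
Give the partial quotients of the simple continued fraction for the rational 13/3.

Run the Euclidean algorithm on 13 and 3; the successive quotients are the partial quotients a_0, a_1, ... (each step inverts the fractional part left over by the previous one):
  13 = 4*3 + 1, so a_0 = 4.
  3 = 3*1 + 0, so a_1 = 3.
The remainder reaches 0 after 2 divisions, so the expansion has 2 partial quotients, read off in order.

[4; 3]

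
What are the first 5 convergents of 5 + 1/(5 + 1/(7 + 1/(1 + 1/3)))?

Using the convergent recurrence p_i = a_i*p_{i-1} + p_{i-2}, q_i = a_i*q_{i-1} + q_{i-2} with p_{-2}=0, p_{-1}=1, q_{-2}=1, q_{-1}=0:
  i=0: a_0=5, p_0 = 5*1 + 0 = 5, q_0 = 5*0 + 1 = 1.
  i=1: a_1=5, p_1 = 5*5 + 1 = 26, q_1 = 5*1 + 0 = 5.
  i=2: a_2=7, p_2 = 7*26 + 5 = 187, q_2 = 7*5 + 1 = 36.
  i=3: a_3=1, p_3 = 1*187 + 26 = 213, q_3 = 1*36 + 5 = 41.
  i=4: a_4=3, p_4 = 3*213 + 187 = 826, q_4 = 3*41 + 36 = 159.

5/1, 26/5, 187/36, 213/41, 826/159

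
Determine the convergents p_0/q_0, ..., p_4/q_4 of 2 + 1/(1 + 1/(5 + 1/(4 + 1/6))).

Using the convergent recurrence p_i = a_i*p_{i-1} + p_{i-2}, q_i = a_i*q_{i-1} + q_{i-2} with p_{-2}=0, p_{-1}=1, q_{-2}=1, q_{-1}=0:
  i=0: a_0=2, p_0 = 2*1 + 0 = 2, q_0 = 2*0 + 1 = 1.
  i=1: a_1=1, p_1 = 1*2 + 1 = 3, q_1 = 1*1 + 0 = 1.
  i=2: a_2=5, p_2 = 5*3 + 2 = 17, q_2 = 5*1 + 1 = 6.
  i=3: a_3=4, p_3 = 4*17 + 3 = 71, q_3 = 4*6 + 1 = 25.
  i=4: a_4=6, p_4 = 6*71 + 17 = 443, q_4 = 6*25 + 6 = 156.

2/1, 3/1, 17/6, 71/25, 443/156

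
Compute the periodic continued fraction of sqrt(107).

[10; (2, 1, 9, 1, 2, 20)]

Write x_i = (sqrt(107) + m_i)/d_i with (m_0, d_0) = (0, 1). a_0 = floor(sqrt(107)) = 10, since 10^2 = 100 <= 107 < 121 = 11^2.
Iterate m_{i+1} = d_i*a_i - m_i, d_{i+1} = (107 - m_{i+1}^2)/d_i, a_{i+1} = floor((a_0 + m_{i+1})/d_{i+1}):
  m_1 = 1*10 - 0 = 10, d_1 = (107 - 10^2)/1 = 7/1 = 7, a_1 = floor((10 + 10)/7) = 2.
  m_2 = 7*2 - 10 = 4, d_2 = (107 - 4^2)/7 = 91/7 = 13, a_2 = floor((10 + 4)/13) = 1.
  m_3 = 13*1 - 4 = 9, d_3 = (107 - 9^2)/13 = 26/13 = 2, a_3 = floor((10 + 9)/2) = 9.
  m_4 = 2*9 - 9 = 9, d_4 = (107 - 9^2)/2 = 26/2 = 13, a_4 = floor((10 + 9)/13) = 1.
  m_5 = 13*1 - 9 = 4, d_5 = (107 - 4^2)/13 = 91/13 = 7, a_5 = floor((10 + 4)/7) = 2.
  m_6 = 7*2 - 4 = 10, d_6 = (107 - 10^2)/7 = 7/7 = 1, a_6 = floor((10 + 10)/1) = 20.
  m_7 = 1*20 - 10 = 10, d_7 = (107 - 10^2)/1 = 7/1 = 7: (m_7, d_7) = (m_1, d_1) = (10, 7), so from here the quotients repeat a_1, ..., a_6; the period length is 6.
Hence the expansion of sqrt(107) is a_0 = 10 followed by the repeating block 2, 1, 9, 1, 2, 20 (period 6).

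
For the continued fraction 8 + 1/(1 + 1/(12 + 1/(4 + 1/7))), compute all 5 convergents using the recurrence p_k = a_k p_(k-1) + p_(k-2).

8/1, 9/1, 116/13, 473/53, 3427/384

Using the convergent recurrence p_i = a_i*p_{i-1} + p_{i-2}, q_i = a_i*q_{i-1} + q_{i-2} with p_{-2}=0, p_{-1}=1, q_{-2}=1, q_{-1}=0:
  i=0: a_0=8, p_0 = 8*1 + 0 = 8, q_0 = 8*0 + 1 = 1.
  i=1: a_1=1, p_1 = 1*8 + 1 = 9, q_1 = 1*1 + 0 = 1.
  i=2: a_2=12, p_2 = 12*9 + 8 = 116, q_2 = 12*1 + 1 = 13.
  i=3: a_3=4, p_3 = 4*116 + 9 = 473, q_3 = 4*13 + 1 = 53.
  i=4: a_4=7, p_4 = 7*473 + 116 = 3427, q_4 = 7*53 + 13 = 384.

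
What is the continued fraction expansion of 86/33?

Run the Euclidean algorithm on 86 and 33; the successive quotients are the partial quotients a_0, a_1, ... (each step inverts the fractional part left over by the previous one):
  86 = 2*33 + 20, so a_0 = 2.
  33 = 1*20 + 13, so a_1 = 1.
  20 = 1*13 + 7, so a_2 = 1.
  13 = 1*7 + 6, so a_3 = 1.
  7 = 1*6 + 1, so a_4 = 1.
  6 = 6*1 + 0, so a_5 = 6.
The remainder reaches 0 after 6 divisions, so the expansion has 6 partial quotients, read off in order.

[2; 1, 1, 1, 1, 6]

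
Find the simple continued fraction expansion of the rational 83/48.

[1; 1, 2, 1, 2, 4]

Run the Euclidean algorithm on 83 and 48; the successive quotients are the partial quotients a_0, a_1, ... (each step inverts the fractional part left over by the previous one):
  83 = 1*48 + 35, so a_0 = 1.
  48 = 1*35 + 13, so a_1 = 1.
  35 = 2*13 + 9, so a_2 = 2.
  13 = 1*9 + 4, so a_3 = 1.
  9 = 2*4 + 1, so a_4 = 2.
  4 = 4*1 + 0, so a_5 = 4.
The remainder reaches 0 after 6 divisions, so the expansion has 6 partial quotients, read off in order.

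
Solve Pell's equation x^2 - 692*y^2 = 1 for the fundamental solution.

First expand sqrt(692) as a continued fraction. With x_i = (sqrt(692) + m_i)/d_i and (m_0, d_0) = (0, 1): a_0 = floor(sqrt(692)) = 26, since 26^2 = 676 <= 692 < 729 = 27^2.
Iterate m_{i+1} = d_i*a_i - m_i, d_{i+1} = (692 - m_{i+1}^2)/d_i, a_{i+1} = floor((a_0 + m_{i+1})/d_{i+1}):
  m_1 = 1*26 - 0 = 26, d_1 = (692 - 26^2)/1 = 16/1 = 16, a_1 = floor((26 + 26)/16) = 3.
  m_2 = 16*3 - 26 = 22, d_2 = (692 - 22^2)/16 = 208/16 = 13, a_2 = floor((26 + 22)/13) = 3.
  m_3 = 13*3 - 22 = 17, d_3 = (692 - 17^2)/13 = 403/13 = 31, a_3 = floor((26 + 17)/31) = 1.
  m_4 = 31*1 - 17 = 14, d_4 = (692 - 14^2)/31 = 496/31 = 16, a_4 = floor((26 + 14)/16) = 2.
  m_5 = 16*2 - 14 = 18, d_5 = (692 - 18^2)/16 = 368/16 = 23, a_5 = floor((26 + 18)/23) = 1.
  m_6 = 23*1 - 18 = 5, d_6 = (692 - 5^2)/23 = 667/23 = 29, a_6 = floor((26 + 5)/29) = 1.
  m_7 = 29*1 - 5 = 24, d_7 = (692 - 24^2)/29 = 116/29 = 4, a_7 = floor((26 + 24)/4) = 12.
  m_8 = 4*12 - 24 = 24, d_8 = (692 - 24^2)/4 = 116/4 = 29, a_8 = floor((26 + 24)/29) = 1.
  m_9 = 29*1 - 24 = 5, d_9 = (692 - 5^2)/29 = 667/29 = 23, a_9 = floor((26 + 5)/23) = 1.
  m_10 = 23*1 - 5 = 18, d_10 = (692 - 18^2)/23 = 368/23 = 16, a_10 = floor((26 + 18)/16) = 2.
  m_11 = 16*2 - 18 = 14, d_11 = (692 - 14^2)/16 = 496/16 = 31, a_11 = floor((26 + 14)/31) = 1.
  m_12 = 31*1 - 14 = 17, d_12 = (692 - 17^2)/31 = 403/31 = 13, a_12 = floor((26 + 17)/13) = 3.
  m_13 = 13*3 - 17 = 22, d_13 = (692 - 22^2)/13 = 208/13 = 16, a_13 = floor((26 + 22)/16) = 3.
  m_14 = 16*3 - 22 = 26, d_14 = (692 - 26^2)/16 = 16/16 = 1, a_14 = floor((26 + 26)/1) = 52.
  m_15 = 1*52 - 26 = 26, d_15 = (692 - 26^2)/1 = 16/1 = 16: (m_15, d_15) = (m_1, d_1) = (26, 16), so from here the quotients repeat a_1, ..., a_14; the period length is 14.
So sqrt(692) = [26; (3, 3, 1, 2, 1, 1, 12, 1, 1, 2, 1, 3, 3, 52)] with period length k = 14.
k is even, so the fundamental solution of x^2 - 692y^2 = 1 is (p_{k-1}, q_{k-1}) = (p_13, q_13); compute convergents through index 13.
Convergents (p_i = a_i*p_{i-1} + p_{i-2}, q_i = a_i*q_{i-1} + q_{i-2} with p_{-2}=0, p_{-1}=1, q_{-2}=1, q_{-1}=0):
  i=0: a_0=26, p_0 = 26*1 + 0 = 26, q_0 = 26*0 + 1 = 1.
  i=1: a_1=3, p_1 = 3*26 + 1 = 79, q_1 = 3*1 + 0 = 3.
  i=2: a_2=3, p_2 = 3*79 + 26 = 263, q_2 = 3*3 + 1 = 10.
  i=3: a_3=1, p_3 = 1*263 + 79 = 342, q_3 = 1*10 + 3 = 13.
  i=4: a_4=2, p_4 = 2*342 + 263 = 947, q_4 = 2*13 + 10 = 36.
  i=5: a_5=1, p_5 = 1*947 + 342 = 1289, q_5 = 1*36 + 13 = 49.
  i=6: a_6=1, p_6 = 1*1289 + 947 = 2236, q_6 = 1*49 + 36 = 85.
  i=7: a_7=12, p_7 = 12*2236 + 1289 = 28121, q_7 = 12*85 + 49 = 1069.
  i=8: a_8=1, p_8 = 1*28121 + 2236 = 30357, q_8 = 1*1069 + 85 = 1154.
  i=9: a_9=1, p_9 = 1*30357 + 28121 = 58478, q_9 = 1*1154 + 1069 = 2223.
  i=10: a_10=2, p_10 = 2*58478 + 30357 = 147313, q_10 = 2*2223 + 1154 = 5600.
  i=11: a_11=1, p_11 = 1*147313 + 58478 = 205791, q_11 = 1*5600 + 2223 = 7823.
  i=12: a_12=3, p_12 = 3*205791 + 147313 = 764686, q_12 = 3*7823 + 5600 = 29069.
  i=13: a_13=3, p_13 = 3*764686 + 205791 = 2499849, q_13 = 3*29069 + 7823 = 95030.
Check: 2499849^2 - 692*95030^2 = 6249245022801 - 6249245022800 = 1, so (x, y) = (2499849, 95030) solves the equation, and by the theorem it is the least positive solution.

(x, y) = (2499849, 95030)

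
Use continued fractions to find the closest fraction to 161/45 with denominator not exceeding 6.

18/5

Expand x = 161/45 as a continued fraction with the Euclidean algorithm:
  161 = 3*45 + 26, so a_0 = 3.
  45 = 1*26 + 19, so a_1 = 1.
  26 = 1*19 + 7, so a_2 = 1.
  19 = 2*7 + 5, so a_3 = 2.
  7 = 1*5 + 2, so a_4 = 1.
  5 = 2*2 + 1, so a_5 = 2.
  2 = 2*1 + 0, so a_6 = 2.
so x = [3; 1, 1, 2, 1, 2, 2].
Convergents (p_i = a_i*p_{i-1} + p_{i-2}, q_i = a_i*q_{i-1} + q_{i-2} with p_{-2}=0, p_{-1}=1, q_{-2}=1, q_{-1}=0), until the denominator exceeds 6:
  i=0: a_0=3, p_0 = 3*1 + 0 = 3, q_0 = 3*0 + 1 = 1.
  i=1: a_1=1, p_1 = 1*3 + 1 = 4, q_1 = 1*1 + 0 = 1.
  i=2: a_2=1, p_2 = 1*4 + 3 = 7, q_2 = 1*1 + 1 = 2.
  i=3: a_3=2, p_3 = 2*7 + 4 = 18, q_3 = 2*2 + 1 = 5.
  i=4: a_4=1, p_4 = 1*18 + 7 = 25, q_4 = 1*5 + 2 = 7.
q_4 = 7 > 6, so the last convergent with denominator <= 6 is p_3/q_3 = 18/5.
The closest fraction with denominator <= 6 is either p_3/q_3 or the intermediate fraction (k*p_3 + p_2)/(k*q_3 + q_2) with the largest k >= 1 whose denominator stays <= 6; these approach x as k grows, and every other convergent or intermediate fraction in range is farther away.
Largest k: floor((6 - q_2)/q_3) = floor((6 - 2)/5) = 0.
Since k = 0, no intermediate fraction beyond p_3/q_3 has denominator <= 6, so the convergent 18/5 is the closest (its error is |161*5 - 18*45|/(45*5) = 5/225).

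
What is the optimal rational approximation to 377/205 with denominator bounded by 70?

103/56

Expand x = 377/205 as a continued fraction with the Euclidean algorithm:
  377 = 1*205 + 172, so a_0 = 1.
  205 = 1*172 + 33, so a_1 = 1.
  172 = 5*33 + 7, so a_2 = 5.
  33 = 4*7 + 5, so a_3 = 4.
  7 = 1*5 + 2, so a_4 = 1.
  5 = 2*2 + 1, so a_5 = 2.
  2 = 2*1 + 0, so a_6 = 2.
so x = [1; 1, 5, 4, 1, 2, 2].
Convergents (p_i = a_i*p_{i-1} + p_{i-2}, q_i = a_i*q_{i-1} + q_{i-2} with p_{-2}=0, p_{-1}=1, q_{-2}=1, q_{-1}=0), until the denominator exceeds 70:
  i=0: a_0=1, p_0 = 1*1 + 0 = 1, q_0 = 1*0 + 1 = 1.
  i=1: a_1=1, p_1 = 1*1 + 1 = 2, q_1 = 1*1 + 0 = 1.
  i=2: a_2=5, p_2 = 5*2 + 1 = 11, q_2 = 5*1 + 1 = 6.
  i=3: a_3=4, p_3 = 4*11 + 2 = 46, q_3 = 4*6 + 1 = 25.
  i=4: a_4=1, p_4 = 1*46 + 11 = 57, q_4 = 1*25 + 6 = 31.
  i=5: a_5=2, p_5 = 2*57 + 46 = 160, q_5 = 2*31 + 25 = 87.
q_5 = 87 > 70, so the last convergent with denominator <= 70 is p_4/q_4 = 57/31.
The closest fraction with denominator <= 70 is either p_4/q_4 or the intermediate fraction (k*p_4 + p_3)/(k*q_4 + q_3) with the largest k >= 1 whose denominator stays <= 70; these approach x as k grows, and every other convergent or intermediate fraction in range is farther away.
Largest k: floor((70 - q_3)/q_4) = floor((70 - 25)/31) = 1.
That gives (1*57 + 46)/(1*31 + 25) = 103/56.
Compare the errors: |x - 57/31| = |377*31 - 57*205|/(205*31) = 2/6355, and |x - 103/56| = |377*56 - 103*205|/(205*56) = 3/11480.
Cross-multiplying, 3*6355 = 19065 < 22960 = 2*11480, so 3/11480 is smaller: the intermediate fraction 103/56 is closer to x than 57/31.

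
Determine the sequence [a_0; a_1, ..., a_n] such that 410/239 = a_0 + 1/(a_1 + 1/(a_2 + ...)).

Run the Euclidean algorithm on 410 and 239; the successive quotients are the partial quotients a_0, a_1, ... (each step inverts the fractional part left over by the previous one):
  410 = 1*239 + 171, so a_0 = 1.
  239 = 1*171 + 68, so a_1 = 1.
  171 = 2*68 + 35, so a_2 = 2.
  68 = 1*35 + 33, so a_3 = 1.
  35 = 1*33 + 2, so a_4 = 1.
  33 = 16*2 + 1, so a_5 = 16.
  2 = 2*1 + 0, so a_6 = 2.
The remainder reaches 0 after 7 divisions, so the expansion has 7 partial quotients, read off in order.

[1; 1, 2, 1, 1, 16, 2]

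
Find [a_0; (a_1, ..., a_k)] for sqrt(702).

Write x_i = (sqrt(702) + m_i)/d_i with (m_0, d_0) = (0, 1). a_0 = floor(sqrt(702)) = 26, since 26^2 = 676 <= 702 < 729 = 27^2.
Iterate m_{i+1} = d_i*a_i - m_i, d_{i+1} = (702 - m_{i+1}^2)/d_i, a_{i+1} = floor((a_0 + m_{i+1})/d_{i+1}):
  m_1 = 1*26 - 0 = 26, d_1 = (702 - 26^2)/1 = 26/1 = 26, a_1 = floor((26 + 26)/26) = 2.
  m_2 = 26*2 - 26 = 26, d_2 = (702 - 26^2)/26 = 26/26 = 1, a_2 = floor((26 + 26)/1) = 52.
  m_3 = 1*52 - 26 = 26, d_3 = (702 - 26^2)/1 = 26/1 = 26: (m_3, d_3) = (m_1, d_1) = (26, 26), so from here the quotients repeat a_1, a_2; the period length is 2.
Hence the expansion of sqrt(702) is a_0 = 26 followed by the repeating block 2, 52 (period 2).

[26; (2, 52)]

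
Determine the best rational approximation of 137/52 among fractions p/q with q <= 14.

Expand x = 137/52 as a continued fraction with the Euclidean algorithm:
  137 = 2*52 + 33, so a_0 = 2.
  52 = 1*33 + 19, so a_1 = 1.
  33 = 1*19 + 14, so a_2 = 1.
  19 = 1*14 + 5, so a_3 = 1.
  14 = 2*5 + 4, so a_4 = 2.
  5 = 1*4 + 1, so a_5 = 1.
  4 = 4*1 + 0, so a_6 = 4.
so x = [2; 1, 1, 1, 2, 1, 4].
Convergents (p_i = a_i*p_{i-1} + p_{i-2}, q_i = a_i*q_{i-1} + q_{i-2} with p_{-2}=0, p_{-1}=1, q_{-2}=1, q_{-1}=0), until the denominator exceeds 14:
  i=0: a_0=2, p_0 = 2*1 + 0 = 2, q_0 = 2*0 + 1 = 1.
  i=1: a_1=1, p_1 = 1*2 + 1 = 3, q_1 = 1*1 + 0 = 1.
  i=2: a_2=1, p_2 = 1*3 + 2 = 5, q_2 = 1*1 + 1 = 2.
  i=3: a_3=1, p_3 = 1*5 + 3 = 8, q_3 = 1*2 + 1 = 3.
  i=4: a_4=2, p_4 = 2*8 + 5 = 21, q_4 = 2*3 + 2 = 8.
  i=5: a_5=1, p_5 = 1*21 + 8 = 29, q_5 = 1*8 + 3 = 11.
  i=6: a_6=4, p_6 = 4*29 + 21 = 137, q_6 = 4*11 + 8 = 52.
q_6 = 52 > 14, so the last convergent with denominator <= 14 is p_5/q_5 = 29/11.
The closest fraction with denominator <= 14 is either p_5/q_5 or the intermediate fraction (k*p_5 + p_4)/(k*q_5 + q_4) with the largest k >= 1 whose denominator stays <= 14; these approach x as k grows, and every other convergent or intermediate fraction in range is farther away.
Largest k: floor((14 - q_4)/q_5) = floor((14 - 8)/11) = 0.
Since k = 0, no intermediate fraction beyond p_5/q_5 has denominator <= 14, so the convergent 29/11 is the closest (its error is |137*11 - 29*52|/(52*11) = 1/572).

29/11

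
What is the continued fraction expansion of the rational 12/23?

Run the Euclidean algorithm on 12 and 23; the successive quotients are the partial quotients a_0, a_1, ... (each step inverts the fractional part left over by the previous one):
  12 = 0*23 + 12, so a_0 = 0.
  23 = 1*12 + 11, so a_1 = 1.
  12 = 1*11 + 1, so a_2 = 1.
  11 = 11*1 + 0, so a_3 = 11.
The remainder reaches 0 after 4 divisions, so the expansion has 4 partial quotients, read off in order.

[0; 1, 1, 11]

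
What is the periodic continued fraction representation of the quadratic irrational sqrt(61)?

[7; (1, 4, 3, 1, 2, 2, 1, 3, 4, 1, 14)]

Write x_i = (sqrt(61) + m_i)/d_i with (m_0, d_0) = (0, 1). a_0 = floor(sqrt(61)) = 7, since 7^2 = 49 <= 61 < 64 = 8^2.
Iterate m_{i+1} = d_i*a_i - m_i, d_{i+1} = (61 - m_{i+1}^2)/d_i, a_{i+1} = floor((a_0 + m_{i+1})/d_{i+1}):
  m_1 = 1*7 - 0 = 7, d_1 = (61 - 7^2)/1 = 12/1 = 12, a_1 = floor((7 + 7)/12) = 1.
  m_2 = 12*1 - 7 = 5, d_2 = (61 - 5^2)/12 = 36/12 = 3, a_2 = floor((7 + 5)/3) = 4.
  m_3 = 3*4 - 5 = 7, d_3 = (61 - 7^2)/3 = 12/3 = 4, a_3 = floor((7 + 7)/4) = 3.
  m_4 = 4*3 - 7 = 5, d_4 = (61 - 5^2)/4 = 36/4 = 9, a_4 = floor((7 + 5)/9) = 1.
  m_5 = 9*1 - 5 = 4, d_5 = (61 - 4^2)/9 = 45/9 = 5, a_5 = floor((7 + 4)/5) = 2.
  m_6 = 5*2 - 4 = 6, d_6 = (61 - 6^2)/5 = 25/5 = 5, a_6 = floor((7 + 6)/5) = 2.
  m_7 = 5*2 - 6 = 4, d_7 = (61 - 4^2)/5 = 45/5 = 9, a_7 = floor((7 + 4)/9) = 1.
  m_8 = 9*1 - 4 = 5, d_8 = (61 - 5^2)/9 = 36/9 = 4, a_8 = floor((7 + 5)/4) = 3.
  m_9 = 4*3 - 5 = 7, d_9 = (61 - 7^2)/4 = 12/4 = 3, a_9 = floor((7 + 7)/3) = 4.
  m_10 = 3*4 - 7 = 5, d_10 = (61 - 5^2)/3 = 36/3 = 12, a_10 = floor((7 + 5)/12) = 1.
  m_11 = 12*1 - 5 = 7, d_11 = (61 - 7^2)/12 = 12/12 = 1, a_11 = floor((7 + 7)/1) = 14.
  m_12 = 1*14 - 7 = 7, d_12 = (61 - 7^2)/1 = 12/1 = 12: (m_12, d_12) = (m_1, d_1) = (7, 12), so from here the quotients repeat a_1, ..., a_11; the period length is 11.
Hence the expansion of sqrt(61) is a_0 = 7 followed by the repeating block 1, 4, 3, 1, 2, 2, 1, 3, 4, 1, 14 (period 11).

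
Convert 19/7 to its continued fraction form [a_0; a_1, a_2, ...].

[2; 1, 2, 2]

Run the Euclidean algorithm on 19 and 7; the successive quotients are the partial quotients a_0, a_1, ... (each step inverts the fractional part left over by the previous one):
  19 = 2*7 + 5, so a_0 = 2.
  7 = 1*5 + 2, so a_1 = 1.
  5 = 2*2 + 1, so a_2 = 2.
  2 = 2*1 + 0, so a_3 = 2.
The remainder reaches 0 after 4 divisions, so the expansion has 4 partial quotients, read off in order.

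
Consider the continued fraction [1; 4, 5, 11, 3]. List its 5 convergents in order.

1/1, 5/4, 26/21, 291/235, 899/726

Using the convergent recurrence p_i = a_i*p_{i-1} + p_{i-2}, q_i = a_i*q_{i-1} + q_{i-2} with p_{-2}=0, p_{-1}=1, q_{-2}=1, q_{-1}=0:
  i=0: a_0=1, p_0 = 1*1 + 0 = 1, q_0 = 1*0 + 1 = 1.
  i=1: a_1=4, p_1 = 4*1 + 1 = 5, q_1 = 4*1 + 0 = 4.
  i=2: a_2=5, p_2 = 5*5 + 1 = 26, q_2 = 5*4 + 1 = 21.
  i=3: a_3=11, p_3 = 11*26 + 5 = 291, q_3 = 11*21 + 4 = 235.
  i=4: a_4=3, p_4 = 3*291 + 26 = 899, q_4 = 3*235 + 21 = 726.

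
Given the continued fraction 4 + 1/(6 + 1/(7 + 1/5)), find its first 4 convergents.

4/1, 25/6, 179/43, 920/221

Using the convergent recurrence p_i = a_i*p_{i-1} + p_{i-2}, q_i = a_i*q_{i-1} + q_{i-2} with p_{-2}=0, p_{-1}=1, q_{-2}=1, q_{-1}=0:
  i=0: a_0=4, p_0 = 4*1 + 0 = 4, q_0 = 4*0 + 1 = 1.
  i=1: a_1=6, p_1 = 6*4 + 1 = 25, q_1 = 6*1 + 0 = 6.
  i=2: a_2=7, p_2 = 7*25 + 4 = 179, q_2 = 7*6 + 1 = 43.
  i=3: a_3=5, p_3 = 5*179 + 25 = 920, q_3 = 5*43 + 6 = 221.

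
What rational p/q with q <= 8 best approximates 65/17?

23/6

Expand x = 65/17 as a continued fraction with the Euclidean algorithm:
  65 = 3*17 + 14, so a_0 = 3.
  17 = 1*14 + 3, so a_1 = 1.
  14 = 4*3 + 2, so a_2 = 4.
  3 = 1*2 + 1, so a_3 = 1.
  2 = 2*1 + 0, so a_4 = 2.
so x = [3; 1, 4, 1, 2].
Convergents (p_i = a_i*p_{i-1} + p_{i-2}, q_i = a_i*q_{i-1} + q_{i-2} with p_{-2}=0, p_{-1}=1, q_{-2}=1, q_{-1}=0), until the denominator exceeds 8:
  i=0: a_0=3, p_0 = 3*1 + 0 = 3, q_0 = 3*0 + 1 = 1.
  i=1: a_1=1, p_1 = 1*3 + 1 = 4, q_1 = 1*1 + 0 = 1.
  i=2: a_2=4, p_2 = 4*4 + 3 = 19, q_2 = 4*1 + 1 = 5.
  i=3: a_3=1, p_3 = 1*19 + 4 = 23, q_3 = 1*5 + 1 = 6.
  i=4: a_4=2, p_4 = 2*23 + 19 = 65, q_4 = 2*6 + 5 = 17.
q_4 = 17 > 8, so the last convergent with denominator <= 8 is p_3/q_3 = 23/6.
The closest fraction with denominator <= 8 is either p_3/q_3 or the intermediate fraction (k*p_3 + p_2)/(k*q_3 + q_2) with the largest k >= 1 whose denominator stays <= 8; these approach x as k grows, and every other convergent or intermediate fraction in range is farther away.
Largest k: floor((8 - q_2)/q_3) = floor((8 - 5)/6) = 0.
Since k = 0, no intermediate fraction beyond p_3/q_3 has denominator <= 8, so the convergent 23/6 is the closest (its error is |65*6 - 23*17|/(17*6) = 1/102).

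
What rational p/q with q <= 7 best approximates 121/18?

Expand x = 121/18 as a continued fraction with the Euclidean algorithm:
  121 = 6*18 + 13, so a_0 = 6.
  18 = 1*13 + 5, so a_1 = 1.
  13 = 2*5 + 3, so a_2 = 2.
  5 = 1*3 + 2, so a_3 = 1.
  3 = 1*2 + 1, so a_4 = 1.
  2 = 2*1 + 0, so a_5 = 2.
so x = [6; 1, 2, 1, 1, 2].
Convergents (p_i = a_i*p_{i-1} + p_{i-2}, q_i = a_i*q_{i-1} + q_{i-2} with p_{-2}=0, p_{-1}=1, q_{-2}=1, q_{-1}=0), until the denominator exceeds 7:
  i=0: a_0=6, p_0 = 6*1 + 0 = 6, q_0 = 6*0 + 1 = 1.
  i=1: a_1=1, p_1 = 1*6 + 1 = 7, q_1 = 1*1 + 0 = 1.
  i=2: a_2=2, p_2 = 2*7 + 6 = 20, q_2 = 2*1 + 1 = 3.
  i=3: a_3=1, p_3 = 1*20 + 7 = 27, q_3 = 1*3 + 1 = 4.
  i=4: a_4=1, p_4 = 1*27 + 20 = 47, q_4 = 1*4 + 3 = 7.
  i=5: a_5=2, p_5 = 2*47 + 27 = 121, q_5 = 2*7 + 4 = 18.
q_5 = 18 > 7, so the last convergent with denominator <= 7 is p_4/q_4 = 47/7.
The closest fraction with denominator <= 7 is either p_4/q_4 or the intermediate fraction (k*p_4 + p_3)/(k*q_4 + q_3) with the largest k >= 1 whose denominator stays <= 7; these approach x as k grows, and every other convergent or intermediate fraction in range is farther away.
Largest k: floor((7 - q_3)/q_4) = floor((7 - 4)/7) = 0.
Since k = 0, no intermediate fraction beyond p_4/q_4 has denominator <= 7, so the convergent 47/7 is the closest (its error is |121*7 - 47*18|/(18*7) = 1/126).

47/7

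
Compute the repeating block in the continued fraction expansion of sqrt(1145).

[33; (1, 5, 5, 1, 66)]

Write x_i = (sqrt(1145) + m_i)/d_i with (m_0, d_0) = (0, 1). a_0 = floor(sqrt(1145)) = 33, since 33^2 = 1089 <= 1145 < 1156 = 34^2.
Iterate m_{i+1} = d_i*a_i - m_i, d_{i+1} = (1145 - m_{i+1}^2)/d_i, a_{i+1} = floor((a_0 + m_{i+1})/d_{i+1}):
  m_1 = 1*33 - 0 = 33, d_1 = (1145 - 33^2)/1 = 56/1 = 56, a_1 = floor((33 + 33)/56) = 1.
  m_2 = 56*1 - 33 = 23, d_2 = (1145 - 23^2)/56 = 616/56 = 11, a_2 = floor((33 + 23)/11) = 5.
  m_3 = 11*5 - 23 = 32, d_3 = (1145 - 32^2)/11 = 121/11 = 11, a_3 = floor((33 + 32)/11) = 5.
  m_4 = 11*5 - 32 = 23, d_4 = (1145 - 23^2)/11 = 616/11 = 56, a_4 = floor((33 + 23)/56) = 1.
  m_5 = 56*1 - 23 = 33, d_5 = (1145 - 33^2)/56 = 56/56 = 1, a_5 = floor((33 + 33)/1) = 66.
  m_6 = 1*66 - 33 = 33, d_6 = (1145 - 33^2)/1 = 56/1 = 56: (m_6, d_6) = (m_1, d_1) = (33, 56), so from here the quotients repeat a_1, ..., a_5; the period length is 5.
Hence the expansion of sqrt(1145) is a_0 = 33 followed by the repeating block 1, 5, 5, 1, 66 (period 5).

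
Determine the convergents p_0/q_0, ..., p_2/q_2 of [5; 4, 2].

Using the convergent recurrence p_i = a_i*p_{i-1} + p_{i-2}, q_i = a_i*q_{i-1} + q_{i-2} with p_{-2}=0, p_{-1}=1, q_{-2}=1, q_{-1}=0:
  i=0: a_0=5, p_0 = 5*1 + 0 = 5, q_0 = 5*0 + 1 = 1.
  i=1: a_1=4, p_1 = 4*5 + 1 = 21, q_1 = 4*1 + 0 = 4.
  i=2: a_2=2, p_2 = 2*21 + 5 = 47, q_2 = 2*4 + 1 = 9.

5/1, 21/4, 47/9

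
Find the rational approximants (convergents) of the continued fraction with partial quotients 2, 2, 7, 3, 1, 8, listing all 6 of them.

Using the convergent recurrence p_i = a_i*p_{i-1} + p_{i-2}, q_i = a_i*q_{i-1} + q_{i-2} with p_{-2}=0, p_{-1}=1, q_{-2}=1, q_{-1}=0:
  i=0: a_0=2, p_0 = 2*1 + 0 = 2, q_0 = 2*0 + 1 = 1.
  i=1: a_1=2, p_1 = 2*2 + 1 = 5, q_1 = 2*1 + 0 = 2.
  i=2: a_2=7, p_2 = 7*5 + 2 = 37, q_2 = 7*2 + 1 = 15.
  i=3: a_3=3, p_3 = 3*37 + 5 = 116, q_3 = 3*15 + 2 = 47.
  i=4: a_4=1, p_4 = 1*116 + 37 = 153, q_4 = 1*47 + 15 = 62.
  i=5: a_5=8, p_5 = 8*153 + 116 = 1340, q_5 = 8*62 + 47 = 543.

2/1, 5/2, 37/15, 116/47, 153/62, 1340/543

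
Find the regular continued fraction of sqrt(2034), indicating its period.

Write x_i = (sqrt(2034) + m_i)/d_i with (m_0, d_0) = (0, 1). a_0 = floor(sqrt(2034)) = 45, since 45^2 = 2025 <= 2034 < 2116 = 46^2.
Iterate m_{i+1} = d_i*a_i - m_i, d_{i+1} = (2034 - m_{i+1}^2)/d_i, a_{i+1} = floor((a_0 + m_{i+1})/d_{i+1}):
  m_1 = 1*45 - 0 = 45, d_1 = (2034 - 45^2)/1 = 9/1 = 9, a_1 = floor((45 + 45)/9) = 10.
  m_2 = 9*10 - 45 = 45, d_2 = (2034 - 45^2)/9 = 9/9 = 1, a_2 = floor((45 + 45)/1) = 90.
  m_3 = 1*90 - 45 = 45, d_3 = (2034 - 45^2)/1 = 9/1 = 9: (m_3, d_3) = (m_1, d_1) = (45, 9), so from here the quotients repeat a_1, a_2; the period length is 2.
Hence the expansion of sqrt(2034) is a_0 = 45 followed by the repeating block 10, 90 (period 2).

[45; (10, 90)]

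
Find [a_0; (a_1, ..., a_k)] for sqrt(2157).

Write x_i = (sqrt(2157) + m_i)/d_i with (m_0, d_0) = (0, 1). a_0 = floor(sqrt(2157)) = 46, since 46^2 = 2116 <= 2157 < 2209 = 47^2.
Iterate m_{i+1} = d_i*a_i - m_i, d_{i+1} = (2157 - m_{i+1}^2)/d_i, a_{i+1} = floor((a_0 + m_{i+1})/d_{i+1}):
  m_1 = 1*46 - 0 = 46, d_1 = (2157 - 46^2)/1 = 41/1 = 41, a_1 = floor((46 + 46)/41) = 2.
  m_2 = 41*2 - 46 = 36, d_2 = (2157 - 36^2)/41 = 861/41 = 21, a_2 = floor((46 + 36)/21) = 3.
  m_3 = 21*3 - 36 = 27, d_3 = (2157 - 27^2)/21 = 1428/21 = 68, a_3 = floor((46 + 27)/68) = 1.
  m_4 = 68*1 - 27 = 41, d_4 = (2157 - 41^2)/68 = 476/68 = 7, a_4 = floor((46 + 41)/7) = 12.
  m_5 = 7*12 - 41 = 43, d_5 = (2157 - 43^2)/7 = 308/7 = 44, a_5 = floor((46 + 43)/44) = 2.
  m_6 = 44*2 - 43 = 45, d_6 = (2157 - 45^2)/44 = 132/44 = 3, a_6 = floor((46 + 45)/3) = 30.
  m_7 = 3*30 - 45 = 45, d_7 = (2157 - 45^2)/3 = 132/3 = 44, a_7 = floor((46 + 45)/44) = 2.
  m_8 = 44*2 - 45 = 43, d_8 = (2157 - 43^2)/44 = 308/44 = 7, a_8 = floor((46 + 43)/7) = 12.
  m_9 = 7*12 - 43 = 41, d_9 = (2157 - 41^2)/7 = 476/7 = 68, a_9 = floor((46 + 41)/68) = 1.
  m_10 = 68*1 - 41 = 27, d_10 = (2157 - 27^2)/68 = 1428/68 = 21, a_10 = floor((46 + 27)/21) = 3.
  m_11 = 21*3 - 27 = 36, d_11 = (2157 - 36^2)/21 = 861/21 = 41, a_11 = floor((46 + 36)/41) = 2.
  m_12 = 41*2 - 36 = 46, d_12 = (2157 - 46^2)/41 = 41/41 = 1, a_12 = floor((46 + 46)/1) = 92.
  m_13 = 1*92 - 46 = 46, d_13 = (2157 - 46^2)/1 = 41/1 = 41: (m_13, d_13) = (m_1, d_1) = (46, 41), so from here the quotients repeat a_1, ..., a_12; the period length is 12.
Hence the expansion of sqrt(2157) is a_0 = 46 followed by the repeating block 2, 3, 1, 12, 2, 30, 2, 12, 1, 3, 2, 92 (period 12).

[46; (2, 3, 1, 12, 2, 30, 2, 12, 1, 3, 2, 92)]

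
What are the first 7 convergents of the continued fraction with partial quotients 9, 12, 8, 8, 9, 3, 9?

9/1, 109/12, 881/97, 7157/788, 65294/7189, 203039/22355, 1892645/208384

Using the convergent recurrence p_i = a_i*p_{i-1} + p_{i-2}, q_i = a_i*q_{i-1} + q_{i-2} with p_{-2}=0, p_{-1}=1, q_{-2}=1, q_{-1}=0:
  i=0: a_0=9, p_0 = 9*1 + 0 = 9, q_0 = 9*0 + 1 = 1.
  i=1: a_1=12, p_1 = 12*9 + 1 = 109, q_1 = 12*1 + 0 = 12.
  i=2: a_2=8, p_2 = 8*109 + 9 = 881, q_2 = 8*12 + 1 = 97.
  i=3: a_3=8, p_3 = 8*881 + 109 = 7157, q_3 = 8*97 + 12 = 788.
  i=4: a_4=9, p_4 = 9*7157 + 881 = 65294, q_4 = 9*788 + 97 = 7189.
  i=5: a_5=3, p_5 = 3*65294 + 7157 = 203039, q_5 = 3*7189 + 788 = 22355.
  i=6: a_6=9, p_6 = 9*203039 + 65294 = 1892645, q_6 = 9*22355 + 7189 = 208384.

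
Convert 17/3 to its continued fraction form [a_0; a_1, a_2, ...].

Run the Euclidean algorithm on 17 and 3; the successive quotients are the partial quotients a_0, a_1, ... (each step inverts the fractional part left over by the previous one):
  17 = 5*3 + 2, so a_0 = 5.
  3 = 1*2 + 1, so a_1 = 1.
  2 = 2*1 + 0, so a_2 = 2.
The remainder reaches 0 after 3 divisions, so the expansion has 3 partial quotients, read off in order.

[5; 1, 2]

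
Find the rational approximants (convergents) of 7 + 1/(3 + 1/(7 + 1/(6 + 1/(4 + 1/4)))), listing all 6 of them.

7/1, 22/3, 161/22, 988/135, 4113/562, 17440/2383

Using the convergent recurrence p_i = a_i*p_{i-1} + p_{i-2}, q_i = a_i*q_{i-1} + q_{i-2} with p_{-2}=0, p_{-1}=1, q_{-2}=1, q_{-1}=0:
  i=0: a_0=7, p_0 = 7*1 + 0 = 7, q_0 = 7*0 + 1 = 1.
  i=1: a_1=3, p_1 = 3*7 + 1 = 22, q_1 = 3*1 + 0 = 3.
  i=2: a_2=7, p_2 = 7*22 + 7 = 161, q_2 = 7*3 + 1 = 22.
  i=3: a_3=6, p_3 = 6*161 + 22 = 988, q_3 = 6*22 + 3 = 135.
  i=4: a_4=4, p_4 = 4*988 + 161 = 4113, q_4 = 4*135 + 22 = 562.
  i=5: a_5=4, p_5 = 4*4113 + 988 = 17440, q_5 = 4*562 + 135 = 2383.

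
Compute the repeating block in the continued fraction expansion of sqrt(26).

Write x_i = (sqrt(26) + m_i)/d_i with (m_0, d_0) = (0, 1). a_0 = floor(sqrt(26)) = 5, since 5^2 = 25 <= 26 < 36 = 6^2.
Iterate m_{i+1} = d_i*a_i - m_i, d_{i+1} = (26 - m_{i+1}^2)/d_i, a_{i+1} = floor((a_0 + m_{i+1})/d_{i+1}):
  m_1 = 1*5 - 0 = 5, d_1 = (26 - 5^2)/1 = 1/1 = 1, a_1 = floor((5 + 5)/1) = 10.
  m_2 = 1*10 - 5 = 5, d_2 = (26 - 5^2)/1 = 1/1 = 1: (m_2, d_2) = (m_1, d_1) = (5, 1), so from here the quotient a_1 repeats; the period length is 1.
Hence the expansion of sqrt(26) is a_0 = 5 followed by the repeating block 10 (period 1).

[5; (10)]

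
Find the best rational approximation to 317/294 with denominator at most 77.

Expand x = 317/294 as a continued fraction with the Euclidean algorithm:
  317 = 1*294 + 23, so a_0 = 1.
  294 = 12*23 + 18, so a_1 = 12.
  23 = 1*18 + 5, so a_2 = 1.
  18 = 3*5 + 3, so a_3 = 3.
  5 = 1*3 + 2, so a_4 = 1.
  3 = 1*2 + 1, so a_5 = 1.
  2 = 2*1 + 0, so a_6 = 2.
so x = [1; 12, 1, 3, 1, 1, 2].
Convergents (p_i = a_i*p_{i-1} + p_{i-2}, q_i = a_i*q_{i-1} + q_{i-2} with p_{-2}=0, p_{-1}=1, q_{-2}=1, q_{-1}=0), until the denominator exceeds 77:
  i=0: a_0=1, p_0 = 1*1 + 0 = 1, q_0 = 1*0 + 1 = 1.
  i=1: a_1=12, p_1 = 12*1 + 1 = 13, q_1 = 12*1 + 0 = 12.
  i=2: a_2=1, p_2 = 1*13 + 1 = 14, q_2 = 1*12 + 1 = 13.
  i=3: a_3=3, p_3 = 3*14 + 13 = 55, q_3 = 3*13 + 12 = 51.
  i=4: a_4=1, p_4 = 1*55 + 14 = 69, q_4 = 1*51 + 13 = 64.
  i=5: a_5=1, p_5 = 1*69 + 55 = 124, q_5 = 1*64 + 51 = 115.
q_5 = 115 > 77, so the last convergent with denominator <= 77 is p_4/q_4 = 69/64.
The closest fraction with denominator <= 77 is either p_4/q_4 or the intermediate fraction (k*p_4 + p_3)/(k*q_4 + q_3) with the largest k >= 1 whose denominator stays <= 77; these approach x as k grows, and every other convergent or intermediate fraction in range is farther away.
Largest k: floor((77 - q_3)/q_4) = floor((77 - 51)/64) = 0.
Since k = 0, no intermediate fraction beyond p_4/q_4 has denominator <= 77, so the convergent 69/64 is the closest (its error is |317*64 - 69*294|/(294*64) = 2/18816).

69/64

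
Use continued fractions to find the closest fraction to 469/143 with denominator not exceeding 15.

23/7

Expand x = 469/143 as a continued fraction with the Euclidean algorithm:
  469 = 3*143 + 40, so a_0 = 3.
  143 = 3*40 + 23, so a_1 = 3.
  40 = 1*23 + 17, so a_2 = 1.
  23 = 1*17 + 6, so a_3 = 1.
  17 = 2*6 + 5, so a_4 = 2.
  6 = 1*5 + 1, so a_5 = 1.
  5 = 5*1 + 0, so a_6 = 5.
so x = [3; 3, 1, 1, 2, 1, 5].
Convergents (p_i = a_i*p_{i-1} + p_{i-2}, q_i = a_i*q_{i-1} + q_{i-2} with p_{-2}=0, p_{-1}=1, q_{-2}=1, q_{-1}=0), until the denominator exceeds 15:
  i=0: a_0=3, p_0 = 3*1 + 0 = 3, q_0 = 3*0 + 1 = 1.
  i=1: a_1=3, p_1 = 3*3 + 1 = 10, q_1 = 3*1 + 0 = 3.
  i=2: a_2=1, p_2 = 1*10 + 3 = 13, q_2 = 1*3 + 1 = 4.
  i=3: a_3=1, p_3 = 1*13 + 10 = 23, q_3 = 1*4 + 3 = 7.
  i=4: a_4=2, p_4 = 2*23 + 13 = 59, q_4 = 2*7 + 4 = 18.
q_4 = 18 > 15, so the last convergent with denominator <= 15 is p_3/q_3 = 23/7.
The closest fraction with denominator <= 15 is either p_3/q_3 or the intermediate fraction (k*p_3 + p_2)/(k*q_3 + q_2) with the largest k >= 1 whose denominator stays <= 15; these approach x as k grows, and every other convergent or intermediate fraction in range is farther away.
Largest k: floor((15 - q_2)/q_3) = floor((15 - 4)/7) = 1.
That gives (1*23 + 13)/(1*7 + 4) = 36/11.
Compare the errors: |x - 23/7| = |469*7 - 23*143|/(143*7) = 6/1001, and |x - 36/11| = |469*11 - 36*143|/(143*11) = 11/1573.
Cross-multiplying, 6*1573 = 9438 < 11011 = 11*1001, so 6/1001 is smaller: the convergent 23/7 is closer to x than 36/11.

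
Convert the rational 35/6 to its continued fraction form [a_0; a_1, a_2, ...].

[5; 1, 5]

Run the Euclidean algorithm on 35 and 6; the successive quotients are the partial quotients a_0, a_1, ... (each step inverts the fractional part left over by the previous one):
  35 = 5*6 + 5, so a_0 = 5.
  6 = 1*5 + 1, so a_1 = 1.
  5 = 5*1 + 0, so a_2 = 5.
The remainder reaches 0 after 3 divisions, so the expansion has 3 partial quotients, read off in order.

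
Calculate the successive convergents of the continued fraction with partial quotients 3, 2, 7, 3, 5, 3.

Using the convergent recurrence p_i = a_i*p_{i-1} + p_{i-2}, q_i = a_i*q_{i-1} + q_{i-2} with p_{-2}=0, p_{-1}=1, q_{-2}=1, q_{-1}=0:
  i=0: a_0=3, p_0 = 3*1 + 0 = 3, q_0 = 3*0 + 1 = 1.
  i=1: a_1=2, p_1 = 2*3 + 1 = 7, q_1 = 2*1 + 0 = 2.
  i=2: a_2=7, p_2 = 7*7 + 3 = 52, q_2 = 7*2 + 1 = 15.
  i=3: a_3=3, p_3 = 3*52 + 7 = 163, q_3 = 3*15 + 2 = 47.
  i=4: a_4=5, p_4 = 5*163 + 52 = 867, q_4 = 5*47 + 15 = 250.
  i=5: a_5=3, p_5 = 3*867 + 163 = 2764, q_5 = 3*250 + 47 = 797.

3/1, 7/2, 52/15, 163/47, 867/250, 2764/797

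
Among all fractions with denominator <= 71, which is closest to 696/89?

Expand x = 696/89 as a continued fraction with the Euclidean algorithm:
  696 = 7*89 + 73, so a_0 = 7.
  89 = 1*73 + 16, so a_1 = 1.
  73 = 4*16 + 9, so a_2 = 4.
  16 = 1*9 + 7, so a_3 = 1.
  9 = 1*7 + 2, so a_4 = 1.
  7 = 3*2 + 1, so a_5 = 3.
  2 = 2*1 + 0, so a_6 = 2.
so x = [7; 1, 4, 1, 1, 3, 2].
Convergents (p_i = a_i*p_{i-1} + p_{i-2}, q_i = a_i*q_{i-1} + q_{i-2} with p_{-2}=0, p_{-1}=1, q_{-2}=1, q_{-1}=0), until the denominator exceeds 71:
  i=0: a_0=7, p_0 = 7*1 + 0 = 7, q_0 = 7*0 + 1 = 1.
  i=1: a_1=1, p_1 = 1*7 + 1 = 8, q_1 = 1*1 + 0 = 1.
  i=2: a_2=4, p_2 = 4*8 + 7 = 39, q_2 = 4*1 + 1 = 5.
  i=3: a_3=1, p_3 = 1*39 + 8 = 47, q_3 = 1*5 + 1 = 6.
  i=4: a_4=1, p_4 = 1*47 + 39 = 86, q_4 = 1*6 + 5 = 11.
  i=5: a_5=3, p_5 = 3*86 + 47 = 305, q_5 = 3*11 + 6 = 39.
  i=6: a_6=2, p_6 = 2*305 + 86 = 696, q_6 = 2*39 + 11 = 89.
q_6 = 89 > 71, so the last convergent with denominator <= 71 is p_5/q_5 = 305/39.
The closest fraction with denominator <= 71 is either p_5/q_5 or the intermediate fraction (k*p_5 + p_4)/(k*q_5 + q_4) with the largest k >= 1 whose denominator stays <= 71; these approach x as k grows, and every other convergent or intermediate fraction in range is farther away.
Largest k: floor((71 - q_4)/q_5) = floor((71 - 11)/39) = 1.
That gives (1*305 + 86)/(1*39 + 11) = 391/50.
Compare the errors: |x - 305/39| = |696*39 - 305*89|/(89*39) = 1/3471, and |x - 391/50| = |696*50 - 391*89|/(89*50) = 1/4450.
Cross-multiplying, 1*3471 = 3471 < 4450 = 1*4450, so 1/4450 is smaller: the intermediate fraction 391/50 is closer to x than 305/39.

391/50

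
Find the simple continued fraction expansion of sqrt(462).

[21; (2, 42)]

Write x_i = (sqrt(462) + m_i)/d_i with (m_0, d_0) = (0, 1). a_0 = floor(sqrt(462)) = 21, since 21^2 = 441 <= 462 < 484 = 22^2.
Iterate m_{i+1} = d_i*a_i - m_i, d_{i+1} = (462 - m_{i+1}^2)/d_i, a_{i+1} = floor((a_0 + m_{i+1})/d_{i+1}):
  m_1 = 1*21 - 0 = 21, d_1 = (462 - 21^2)/1 = 21/1 = 21, a_1 = floor((21 + 21)/21) = 2.
  m_2 = 21*2 - 21 = 21, d_2 = (462 - 21^2)/21 = 21/21 = 1, a_2 = floor((21 + 21)/1) = 42.
  m_3 = 1*42 - 21 = 21, d_3 = (462 - 21^2)/1 = 21/1 = 21: (m_3, d_3) = (m_1, d_1) = (21, 21), so from here the quotients repeat a_1, a_2; the period length is 2.
Hence the expansion of sqrt(462) is a_0 = 21 followed by the repeating block 2, 42 (period 2).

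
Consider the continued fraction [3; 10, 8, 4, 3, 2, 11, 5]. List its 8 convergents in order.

Using the convergent recurrence p_i = a_i*p_{i-1} + p_{i-2}, q_i = a_i*q_{i-1} + q_{i-2} with p_{-2}=0, p_{-1}=1, q_{-2}=1, q_{-1}=0:
  i=0: a_0=3, p_0 = 3*1 + 0 = 3, q_0 = 3*0 + 1 = 1.
  i=1: a_1=10, p_1 = 10*3 + 1 = 31, q_1 = 10*1 + 0 = 10.
  i=2: a_2=8, p_2 = 8*31 + 3 = 251, q_2 = 8*10 + 1 = 81.
  i=3: a_3=4, p_3 = 4*251 + 31 = 1035, q_3 = 4*81 + 10 = 334.
  i=4: a_4=3, p_4 = 3*1035 + 251 = 3356, q_4 = 3*334 + 81 = 1083.
  i=5: a_5=2, p_5 = 2*3356 + 1035 = 7747, q_5 = 2*1083 + 334 = 2500.
  i=6: a_6=11, p_6 = 11*7747 + 3356 = 88573, q_6 = 11*2500 + 1083 = 28583.
  i=7: a_7=5, p_7 = 5*88573 + 7747 = 450612, q_7 = 5*28583 + 2500 = 145415.

3/1, 31/10, 251/81, 1035/334, 3356/1083, 7747/2500, 88573/28583, 450612/145415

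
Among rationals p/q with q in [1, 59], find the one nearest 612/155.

Expand x = 612/155 as a continued fraction with the Euclidean algorithm:
  612 = 3*155 + 147, so a_0 = 3.
  155 = 1*147 + 8, so a_1 = 1.
  147 = 18*8 + 3, so a_2 = 18.
  8 = 2*3 + 2, so a_3 = 2.
  3 = 1*2 + 1, so a_4 = 1.
  2 = 2*1 + 0, so a_5 = 2.
so x = [3; 1, 18, 2, 1, 2].
Convergents (p_i = a_i*p_{i-1} + p_{i-2}, q_i = a_i*q_{i-1} + q_{i-2} with p_{-2}=0, p_{-1}=1, q_{-2}=1, q_{-1}=0), until the denominator exceeds 59:
  i=0: a_0=3, p_0 = 3*1 + 0 = 3, q_0 = 3*0 + 1 = 1.
  i=1: a_1=1, p_1 = 1*3 + 1 = 4, q_1 = 1*1 + 0 = 1.
  i=2: a_2=18, p_2 = 18*4 + 3 = 75, q_2 = 18*1 + 1 = 19.
  i=3: a_3=2, p_3 = 2*75 + 4 = 154, q_3 = 2*19 + 1 = 39.
  i=4: a_4=1, p_4 = 1*154 + 75 = 229, q_4 = 1*39 + 19 = 58.
  i=5: a_5=2, p_5 = 2*229 + 154 = 612, q_5 = 2*58 + 39 = 155.
q_5 = 155 > 59, so the last convergent with denominator <= 59 is p_4/q_4 = 229/58.
The closest fraction with denominator <= 59 is either p_4/q_4 or the intermediate fraction (k*p_4 + p_3)/(k*q_4 + q_3) with the largest k >= 1 whose denominator stays <= 59; these approach x as k grows, and every other convergent or intermediate fraction in range is farther away.
Largest k: floor((59 - q_3)/q_4) = floor((59 - 39)/58) = 0.
Since k = 0, no intermediate fraction beyond p_4/q_4 has denominator <= 59, so the convergent 229/58 is the closest (its error is |612*58 - 229*155|/(155*58) = 1/8990).

229/58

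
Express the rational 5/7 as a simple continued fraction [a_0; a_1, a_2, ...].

Run the Euclidean algorithm on 5 and 7; the successive quotients are the partial quotients a_0, a_1, ... (each step inverts the fractional part left over by the previous one):
  5 = 0*7 + 5, so a_0 = 0.
  7 = 1*5 + 2, so a_1 = 1.
  5 = 2*2 + 1, so a_2 = 2.
  2 = 2*1 + 0, so a_3 = 2.
The remainder reaches 0 after 4 divisions, so the expansion has 4 partial quotients, read off in order.

[0; 1, 2, 2]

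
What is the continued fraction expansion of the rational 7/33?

[0; 4, 1, 2, 2]

Run the Euclidean algorithm on 7 and 33; the successive quotients are the partial quotients a_0, a_1, ... (each step inverts the fractional part left over by the previous one):
  7 = 0*33 + 7, so a_0 = 0.
  33 = 4*7 + 5, so a_1 = 4.
  7 = 1*5 + 2, so a_2 = 1.
  5 = 2*2 + 1, so a_3 = 2.
  2 = 2*1 + 0, so a_4 = 2.
The remainder reaches 0 after 5 divisions, so the expansion has 5 partial quotients, read off in order.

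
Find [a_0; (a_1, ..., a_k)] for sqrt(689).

[26; (4, 52)]

Write x_i = (sqrt(689) + m_i)/d_i with (m_0, d_0) = (0, 1). a_0 = floor(sqrt(689)) = 26, since 26^2 = 676 <= 689 < 729 = 27^2.
Iterate m_{i+1} = d_i*a_i - m_i, d_{i+1} = (689 - m_{i+1}^2)/d_i, a_{i+1} = floor((a_0 + m_{i+1})/d_{i+1}):
  m_1 = 1*26 - 0 = 26, d_1 = (689 - 26^2)/1 = 13/1 = 13, a_1 = floor((26 + 26)/13) = 4.
  m_2 = 13*4 - 26 = 26, d_2 = (689 - 26^2)/13 = 13/13 = 1, a_2 = floor((26 + 26)/1) = 52.
  m_3 = 1*52 - 26 = 26, d_3 = (689 - 26^2)/1 = 13/1 = 13: (m_3, d_3) = (m_1, d_1) = (26, 13), so from here the quotients repeat a_1, a_2; the period length is 2.
Hence the expansion of sqrt(689) is a_0 = 26 followed by the repeating block 4, 52 (period 2).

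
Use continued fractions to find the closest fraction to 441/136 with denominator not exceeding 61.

Expand x = 441/136 as a continued fraction with the Euclidean algorithm:
  441 = 3*136 + 33, so a_0 = 3.
  136 = 4*33 + 4, so a_1 = 4.
  33 = 8*4 + 1, so a_2 = 8.
  4 = 4*1 + 0, so a_3 = 4.
so x = [3; 4, 8, 4].
Convergents (p_i = a_i*p_{i-1} + p_{i-2}, q_i = a_i*q_{i-1} + q_{i-2} with p_{-2}=0, p_{-1}=1, q_{-2}=1, q_{-1}=0), until the denominator exceeds 61:
  i=0: a_0=3, p_0 = 3*1 + 0 = 3, q_0 = 3*0 + 1 = 1.
  i=1: a_1=4, p_1 = 4*3 + 1 = 13, q_1 = 4*1 + 0 = 4.
  i=2: a_2=8, p_2 = 8*13 + 3 = 107, q_2 = 8*4 + 1 = 33.
  i=3: a_3=4, p_3 = 4*107 + 13 = 441, q_3 = 4*33 + 4 = 136.
q_3 = 136 > 61, so the last convergent with denominator <= 61 is p_2/q_2 = 107/33.
The closest fraction with denominator <= 61 is either p_2/q_2 or the intermediate fraction (k*p_2 + p_1)/(k*q_2 + q_1) with the largest k >= 1 whose denominator stays <= 61; these approach x as k grows, and every other convergent or intermediate fraction in range is farther away.
Largest k: floor((61 - q_1)/q_2) = floor((61 - 4)/33) = 1.
That gives (1*107 + 13)/(1*33 + 4) = 120/37.
Compare the errors: |x - 107/33| = |441*33 - 107*136|/(136*33) = 1/4488, and |x - 120/37| = |441*37 - 120*136|/(136*37) = 3/5032.
Cross-multiplying, 1*5032 = 5032 < 13464 = 3*4488, so 1/4488 is smaller: the convergent 107/33 is closer to x than 120/37.

107/33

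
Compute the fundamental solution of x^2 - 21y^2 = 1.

First expand sqrt(21) as a continued fraction. With x_i = (sqrt(21) + m_i)/d_i and (m_0, d_0) = (0, 1): a_0 = floor(sqrt(21)) = 4, since 4^2 = 16 <= 21 < 25 = 5^2.
Iterate m_{i+1} = d_i*a_i - m_i, d_{i+1} = (21 - m_{i+1}^2)/d_i, a_{i+1} = floor((a_0 + m_{i+1})/d_{i+1}):
  m_1 = 1*4 - 0 = 4, d_1 = (21 - 4^2)/1 = 5/1 = 5, a_1 = floor((4 + 4)/5) = 1.
  m_2 = 5*1 - 4 = 1, d_2 = (21 - 1^2)/5 = 20/5 = 4, a_2 = floor((4 + 1)/4) = 1.
  m_3 = 4*1 - 1 = 3, d_3 = (21 - 3^2)/4 = 12/4 = 3, a_3 = floor((4 + 3)/3) = 2.
  m_4 = 3*2 - 3 = 3, d_4 = (21 - 3^2)/3 = 12/3 = 4, a_4 = floor((4 + 3)/4) = 1.
  m_5 = 4*1 - 3 = 1, d_5 = (21 - 1^2)/4 = 20/4 = 5, a_5 = floor((4 + 1)/5) = 1.
  m_6 = 5*1 - 1 = 4, d_6 = (21 - 4^2)/5 = 5/5 = 1, a_6 = floor((4 + 4)/1) = 8.
  m_7 = 1*8 - 4 = 4, d_7 = (21 - 4^2)/1 = 5/1 = 5: (m_7, d_7) = (m_1, d_1) = (4, 5), so from here the quotients repeat a_1, ..., a_6; the period length is 6.
So sqrt(21) = [4; (1, 1, 2, 1, 1, 8)] with period length k = 6.
k is even, so the fundamental solution of x^2 - 21y^2 = 1 is (p_{k-1}, q_{k-1}) = (p_5, q_5); compute convergents through index 5.
Convergents (p_i = a_i*p_{i-1} + p_{i-2}, q_i = a_i*q_{i-1} + q_{i-2} with p_{-2}=0, p_{-1}=1, q_{-2}=1, q_{-1}=0):
  i=0: a_0=4, p_0 = 4*1 + 0 = 4, q_0 = 4*0 + 1 = 1.
  i=1: a_1=1, p_1 = 1*4 + 1 = 5, q_1 = 1*1 + 0 = 1.
  i=2: a_2=1, p_2 = 1*5 + 4 = 9, q_2 = 1*1 + 1 = 2.
  i=3: a_3=2, p_3 = 2*9 + 5 = 23, q_3 = 2*2 + 1 = 5.
  i=4: a_4=1, p_4 = 1*23 + 9 = 32, q_4 = 1*5 + 2 = 7.
  i=5: a_5=1, p_5 = 1*32 + 23 = 55, q_5 = 1*7 + 5 = 12.
Check: 55^2 - 21*12^2 = 3025 - 3024 = 1, so (x, y) = (55, 12) solves the equation, and by the theorem it is the least positive solution.

(x, y) = (55, 12)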